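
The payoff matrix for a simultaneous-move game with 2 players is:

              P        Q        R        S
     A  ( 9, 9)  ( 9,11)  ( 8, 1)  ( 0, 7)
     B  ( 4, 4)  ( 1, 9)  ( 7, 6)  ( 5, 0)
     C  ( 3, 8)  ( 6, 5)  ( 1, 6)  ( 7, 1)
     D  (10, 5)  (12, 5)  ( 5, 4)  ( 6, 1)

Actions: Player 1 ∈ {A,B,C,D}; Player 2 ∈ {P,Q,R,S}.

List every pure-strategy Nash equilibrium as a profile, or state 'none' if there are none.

Nash profiles: (D,P), (D,Q)

(A,P): not NE [P1→D gives 10>9; P2→Q gives 11>9]
(A,Q): not NE [P1→D gives 12>9]
(A,R): not NE [P2→Q gives 11>1]
(A,S): not NE [P1→C gives 7>0; P2→Q gives 11>7]
(B,P): not NE [P1→D gives 10>4; P2→Q gives 9>4]
(B,Q): not NE [P1→D gives 12>1]
(B,R): not NE [P1→A gives 8>7; P2→Q gives 9>6]
(B,S): not NE [P1→C gives 7>5; P2→Q gives 9>0]
(C,P): not NE [P1→D gives 10>3]
(C,Q): not NE [P1→D gives 12>6; P2→P gives 8>5]
(C,R): not NE [P1→A gives 8>1; P2→P gives 8>6]
(C,S): not NE [P2→P gives 8>1]
(D,P): NE
(D,Q): NE
(D,R): not NE [P1→A gives 8>5; P2→Q gives 5>4]
(D,S): not NE [P1→C gives 7>6; P2→Q gives 5>1]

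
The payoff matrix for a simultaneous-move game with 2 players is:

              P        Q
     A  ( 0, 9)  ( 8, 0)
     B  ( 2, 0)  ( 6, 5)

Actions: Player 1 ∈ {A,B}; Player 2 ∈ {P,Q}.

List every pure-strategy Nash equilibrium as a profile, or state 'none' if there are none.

PSNE: ∅

(A,P): not NE [P1→B gives 2>0]
(A,Q): not NE [P2→P gives 9>0]
(B,P): not NE [P2→Q gives 5>0]
(B,Q): not NE [P1→A gives 8>6]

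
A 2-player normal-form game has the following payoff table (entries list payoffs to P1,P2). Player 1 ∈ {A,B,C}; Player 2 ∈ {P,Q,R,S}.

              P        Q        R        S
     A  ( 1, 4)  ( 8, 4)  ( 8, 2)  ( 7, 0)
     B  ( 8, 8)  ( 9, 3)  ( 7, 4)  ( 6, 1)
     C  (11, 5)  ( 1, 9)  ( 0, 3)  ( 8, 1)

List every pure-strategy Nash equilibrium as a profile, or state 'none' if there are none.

PSNE: ∅

(A,P): not NE [P1→C gives 11>1]
(A,Q): not NE [P1→B gives 9>8]
(A,R): not NE [P2→Q gives 4>2]
(A,S): not NE [P1→C gives 8>7; P2→Q gives 4>0]
(B,P): not NE [P1→C gives 11>8]
(B,Q): not NE [P2→P gives 8>3]
(B,R): not NE [P1→A gives 8>7; P2→P gives 8>4]
(B,S): not NE [P1→C gives 8>6; P2→P gives 8>1]
(C,P): not NE [P2→Q gives 9>5]
(C,Q): not NE [P1→B gives 9>1]
(C,R): not NE [P1→A gives 8>0; P2→Q gives 9>3]
(C,S): not NE [P2→Q gives 9>1]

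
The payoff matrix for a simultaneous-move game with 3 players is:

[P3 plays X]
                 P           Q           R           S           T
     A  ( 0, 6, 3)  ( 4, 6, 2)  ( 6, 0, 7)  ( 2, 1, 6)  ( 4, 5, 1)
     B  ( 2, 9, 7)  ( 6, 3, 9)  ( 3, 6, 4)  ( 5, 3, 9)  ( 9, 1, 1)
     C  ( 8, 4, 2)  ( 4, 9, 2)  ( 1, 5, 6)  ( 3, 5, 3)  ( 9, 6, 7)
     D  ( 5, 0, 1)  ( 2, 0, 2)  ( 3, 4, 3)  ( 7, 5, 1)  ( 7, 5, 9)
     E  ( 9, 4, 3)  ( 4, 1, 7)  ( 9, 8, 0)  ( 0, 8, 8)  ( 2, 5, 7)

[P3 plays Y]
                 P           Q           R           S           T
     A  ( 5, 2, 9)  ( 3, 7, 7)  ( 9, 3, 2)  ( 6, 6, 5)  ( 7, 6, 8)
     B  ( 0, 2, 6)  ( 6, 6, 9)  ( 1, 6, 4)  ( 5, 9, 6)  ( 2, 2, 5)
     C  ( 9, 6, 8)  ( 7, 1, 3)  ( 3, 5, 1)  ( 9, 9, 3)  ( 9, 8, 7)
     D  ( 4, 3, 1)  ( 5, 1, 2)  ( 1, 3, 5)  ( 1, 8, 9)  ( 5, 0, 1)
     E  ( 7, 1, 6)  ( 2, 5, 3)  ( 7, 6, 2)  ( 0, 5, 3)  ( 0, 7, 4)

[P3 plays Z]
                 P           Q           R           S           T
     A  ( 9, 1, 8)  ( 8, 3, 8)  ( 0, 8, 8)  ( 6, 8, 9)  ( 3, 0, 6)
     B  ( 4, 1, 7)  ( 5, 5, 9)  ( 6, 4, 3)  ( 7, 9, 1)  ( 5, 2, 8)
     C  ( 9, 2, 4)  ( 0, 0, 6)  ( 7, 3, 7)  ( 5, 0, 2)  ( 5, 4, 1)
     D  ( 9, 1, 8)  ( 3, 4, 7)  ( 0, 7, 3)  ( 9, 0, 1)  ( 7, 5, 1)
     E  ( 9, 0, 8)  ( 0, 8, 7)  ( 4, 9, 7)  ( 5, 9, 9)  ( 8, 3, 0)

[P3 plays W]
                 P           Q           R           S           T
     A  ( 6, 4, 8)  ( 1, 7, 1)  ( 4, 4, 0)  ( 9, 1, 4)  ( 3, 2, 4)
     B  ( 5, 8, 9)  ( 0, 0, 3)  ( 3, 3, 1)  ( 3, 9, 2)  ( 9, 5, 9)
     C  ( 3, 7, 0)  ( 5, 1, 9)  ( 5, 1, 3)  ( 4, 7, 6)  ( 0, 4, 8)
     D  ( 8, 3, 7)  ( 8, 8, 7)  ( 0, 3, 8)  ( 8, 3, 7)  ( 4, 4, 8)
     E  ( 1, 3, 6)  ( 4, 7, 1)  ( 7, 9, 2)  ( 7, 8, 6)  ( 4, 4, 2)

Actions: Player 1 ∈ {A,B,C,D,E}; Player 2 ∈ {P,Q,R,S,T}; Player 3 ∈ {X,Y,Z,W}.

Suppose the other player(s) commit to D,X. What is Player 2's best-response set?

u_2(P vs D,X) = 0
u_2(Q vs D,X) = 0
u_2(R vs D,X) = 4
u_2(S vs D,X) = 5
u_2(T vs D,X) = 5
max payoff 5 at {S,T}

BR_2 = {S,T}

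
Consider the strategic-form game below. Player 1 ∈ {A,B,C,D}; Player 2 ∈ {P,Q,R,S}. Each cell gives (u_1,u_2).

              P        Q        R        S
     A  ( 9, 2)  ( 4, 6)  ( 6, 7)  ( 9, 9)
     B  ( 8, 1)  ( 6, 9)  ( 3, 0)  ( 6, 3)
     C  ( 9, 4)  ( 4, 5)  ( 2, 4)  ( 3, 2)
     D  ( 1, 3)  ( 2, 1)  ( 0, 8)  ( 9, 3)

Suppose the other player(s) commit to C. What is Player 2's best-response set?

u_2(P vs C) = 4
u_2(Q vs C) = 5
u_2(R vs C) = 4
u_2(S vs C) = 2
max payoff 5 at {Q}

BR_2 = {Q}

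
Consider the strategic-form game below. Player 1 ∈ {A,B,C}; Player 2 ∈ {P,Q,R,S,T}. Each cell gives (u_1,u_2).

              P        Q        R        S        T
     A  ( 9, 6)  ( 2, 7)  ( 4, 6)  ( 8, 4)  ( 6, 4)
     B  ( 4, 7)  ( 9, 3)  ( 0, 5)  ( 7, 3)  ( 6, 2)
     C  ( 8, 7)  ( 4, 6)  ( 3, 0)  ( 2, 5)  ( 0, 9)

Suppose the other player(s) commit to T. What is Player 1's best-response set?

u_1(A vs T) = 6
u_1(B vs T) = 6
u_1(C vs T) = 0
max payoff 6 at {A,B}

argmax u_1 = {A,B}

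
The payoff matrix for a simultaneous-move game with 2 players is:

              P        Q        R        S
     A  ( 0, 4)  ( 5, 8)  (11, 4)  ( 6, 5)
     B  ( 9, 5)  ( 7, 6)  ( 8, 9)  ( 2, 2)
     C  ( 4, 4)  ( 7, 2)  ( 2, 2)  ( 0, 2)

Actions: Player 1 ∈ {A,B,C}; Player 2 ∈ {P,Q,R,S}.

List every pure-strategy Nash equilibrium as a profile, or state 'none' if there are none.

PSNE: ∅

(A,P): not NE [P1→B gives 9>0; P2→Q gives 8>4]
(A,Q): not NE [P1→C gives 7>5]
(A,R): not NE [P2→Q gives 8>4]
(A,S): not NE [P2→Q gives 8>5]
(B,P): not NE [P2→R gives 9>5]
(B,Q): not NE [P2→R gives 9>6]
(B,R): not NE [P1→A gives 11>8]
(B,S): not NE [P1→A gives 6>2; P2→R gives 9>2]
(C,P): not NE [P1→B gives 9>4]
(C,Q): not NE [P2→P gives 4>2]
(C,R): not NE [P1→A gives 11>2; P2→P gives 4>2]
(C,S): not NE [P1→A gives 6>0; P2→P gives 4>2]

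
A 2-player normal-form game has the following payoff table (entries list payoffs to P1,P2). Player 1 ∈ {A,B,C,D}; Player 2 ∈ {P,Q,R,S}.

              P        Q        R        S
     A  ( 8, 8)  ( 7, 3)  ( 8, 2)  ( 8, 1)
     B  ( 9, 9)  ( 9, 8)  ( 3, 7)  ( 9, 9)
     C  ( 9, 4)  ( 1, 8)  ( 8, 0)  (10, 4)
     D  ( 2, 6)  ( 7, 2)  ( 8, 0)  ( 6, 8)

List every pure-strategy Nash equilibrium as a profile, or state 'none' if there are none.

(A,P): not NE [P1→C gives 9>8]
(A,Q): not NE [P1→B gives 9>7; P2→P gives 8>3]
(A,R): not NE [P2→P gives 8>2]
(A,S): not NE [P1→C gives 10>8; P2→P gives 8>1]
(B,P): NE
(B,Q): not NE [P2→S gives 9>8]
(B,R): not NE [P1→D gives 8>3; P2→S gives 9>7]
(B,S): not NE [P1→C gives 10>9]
(C,P): not NE [P2→Q gives 8>4]
(C,Q): not NE [P1→B gives 9>1]
(C,R): not NE [P2→Q gives 8>0]
(C,S): not NE [P2→Q gives 8>4]
(D,P): not NE [P1→C gives 9>2; P2→S gives 8>6]
(D,Q): not NE [P1→B gives 9>7; P2→S gives 8>2]
(D,R): not NE [P2→S gives 8>0]
(D,S): not NE [P1→C gives 10>6]

NE set: (B,P)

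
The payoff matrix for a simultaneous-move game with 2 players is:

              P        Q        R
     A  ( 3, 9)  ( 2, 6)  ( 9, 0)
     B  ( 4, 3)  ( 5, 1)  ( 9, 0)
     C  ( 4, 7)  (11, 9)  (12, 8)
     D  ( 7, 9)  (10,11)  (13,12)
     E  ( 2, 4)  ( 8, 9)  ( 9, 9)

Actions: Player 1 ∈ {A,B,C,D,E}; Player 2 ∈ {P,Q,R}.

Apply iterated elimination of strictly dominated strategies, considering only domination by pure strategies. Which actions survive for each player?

P1 drop A (C beats it: P:4>3 Q:11>2 R:12>9)
P1 drop B (D beats it: P:7>4 Q:10>5 R:13>9)
P1 drop E (C beats it: P:4>2 Q:11>8 R:12>9)
P2 drop P (Q beats it: C:9>7 D:11>9)
P1→{C,D} P2→{Q,R}

Survivors P1:{C,D} P2:{Q,R}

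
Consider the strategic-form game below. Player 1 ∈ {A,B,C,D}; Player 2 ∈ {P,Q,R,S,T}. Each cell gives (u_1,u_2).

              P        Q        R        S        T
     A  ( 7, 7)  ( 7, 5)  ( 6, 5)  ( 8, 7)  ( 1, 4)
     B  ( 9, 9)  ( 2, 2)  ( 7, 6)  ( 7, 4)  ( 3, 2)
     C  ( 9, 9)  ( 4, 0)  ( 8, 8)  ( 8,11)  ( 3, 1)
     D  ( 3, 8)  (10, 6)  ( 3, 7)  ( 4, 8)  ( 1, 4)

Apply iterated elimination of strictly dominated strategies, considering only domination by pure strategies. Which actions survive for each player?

P2 drop Q (P beats it: A:7>5 B:9>2 C:9>0 D:8>6)
P1 drop D (B beats it: P:9>3 R:7>3 S:7>4 T:3>1)
P2 drop R (P beats it: A:7>5 B:9>6 C:9>8)
P2 drop T (P beats it: A:7>4 B:9>2 C:9>1)
P1→{A,B,C} P2→{P,S}

Remaining: P1:{A,B,C} P2:{P,S}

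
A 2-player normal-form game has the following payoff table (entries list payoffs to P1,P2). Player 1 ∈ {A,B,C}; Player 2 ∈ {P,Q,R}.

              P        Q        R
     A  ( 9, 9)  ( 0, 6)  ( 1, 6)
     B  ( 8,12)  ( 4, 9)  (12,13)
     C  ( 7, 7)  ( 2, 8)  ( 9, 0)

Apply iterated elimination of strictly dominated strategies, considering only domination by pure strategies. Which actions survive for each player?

P1 drop C (B beats it: P:8>7 Q:4>2 R:12>9)
P2 drop Q (P beats it: A:9>6 B:12>9)
P1→{A,B} P2→{P,R}

Survivors P1:{A,B} P2:{P,R}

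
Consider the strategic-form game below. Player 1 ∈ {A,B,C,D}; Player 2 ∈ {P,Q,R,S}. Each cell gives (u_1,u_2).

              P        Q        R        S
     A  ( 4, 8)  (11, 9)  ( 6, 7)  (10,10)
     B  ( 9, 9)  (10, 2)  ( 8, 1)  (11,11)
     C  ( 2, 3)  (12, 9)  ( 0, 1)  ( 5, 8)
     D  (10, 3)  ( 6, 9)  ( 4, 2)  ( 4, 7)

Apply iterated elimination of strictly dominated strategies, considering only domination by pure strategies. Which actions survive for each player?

Remaining: P1:{A,B,C} P2:{Q,S}

P2 drop P (S beats it: A:10>8 B:11>9 C:8>3 D:7>3)
P1 drop D (A beats it: Q:11>6 R:6>4 S:10>4)
P2 drop R (Q beats it: A:9>7 B:2>1 C:9>1)
P1→{A,B,C} P2→{Q,S}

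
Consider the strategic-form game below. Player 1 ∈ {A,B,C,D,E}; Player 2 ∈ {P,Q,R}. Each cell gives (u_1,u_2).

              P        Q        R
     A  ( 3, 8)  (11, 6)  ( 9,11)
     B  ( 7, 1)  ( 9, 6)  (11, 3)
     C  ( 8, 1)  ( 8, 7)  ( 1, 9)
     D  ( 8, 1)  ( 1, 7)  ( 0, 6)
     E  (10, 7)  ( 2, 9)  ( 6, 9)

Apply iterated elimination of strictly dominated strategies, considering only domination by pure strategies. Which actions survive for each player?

P1 drop D (E beats it: P:10>8 Q:2>1 R:6>0)
P2 drop P (R beats it: A:11>8 B:3>1 C:9>1 E:9>7)
P1 drop C (A beats it: Q:11>8 R:9>1)
P1 drop E (A beats it: Q:11>2 R:9>6)
P1→{A,B} P2→{Q,R}

Survivors P1:{A,B} P2:{Q,R}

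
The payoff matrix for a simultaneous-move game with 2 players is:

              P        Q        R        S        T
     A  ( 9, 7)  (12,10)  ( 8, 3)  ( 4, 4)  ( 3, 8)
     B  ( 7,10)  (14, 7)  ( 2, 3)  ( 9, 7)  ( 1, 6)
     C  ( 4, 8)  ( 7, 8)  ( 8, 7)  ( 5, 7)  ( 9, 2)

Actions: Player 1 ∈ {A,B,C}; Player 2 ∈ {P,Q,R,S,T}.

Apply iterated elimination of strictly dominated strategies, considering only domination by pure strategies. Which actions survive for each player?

P2 drop R (P beats it: A:7>3 B:10>3 C:8>7)
P2 drop S (P beats it: A:7>4 B:10>7 C:8>7)
P2 drop T (Q beats it: A:10>8 B:7>6 C:8>2)
P1 drop C (A beats it: P:9>4 Q:12>7)
P1→{A,B} P2→{P,Q}

IESDS → P1:{A,B} P2:{P,Q}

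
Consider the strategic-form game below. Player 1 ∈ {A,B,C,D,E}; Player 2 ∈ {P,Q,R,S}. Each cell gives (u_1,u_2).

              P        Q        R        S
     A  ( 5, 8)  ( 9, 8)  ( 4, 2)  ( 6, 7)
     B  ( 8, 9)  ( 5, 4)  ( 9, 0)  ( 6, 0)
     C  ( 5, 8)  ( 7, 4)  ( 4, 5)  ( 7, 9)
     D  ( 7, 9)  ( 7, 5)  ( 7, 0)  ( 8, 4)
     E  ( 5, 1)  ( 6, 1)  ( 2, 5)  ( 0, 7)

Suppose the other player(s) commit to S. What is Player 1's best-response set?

u_1(A vs S) = 6
u_1(B vs S) = 6
u_1(C vs S) = 7
u_1(D vs S) = 8
u_1(E vs S) = 0
max payoff 8 at {D}

BR_1 = {D}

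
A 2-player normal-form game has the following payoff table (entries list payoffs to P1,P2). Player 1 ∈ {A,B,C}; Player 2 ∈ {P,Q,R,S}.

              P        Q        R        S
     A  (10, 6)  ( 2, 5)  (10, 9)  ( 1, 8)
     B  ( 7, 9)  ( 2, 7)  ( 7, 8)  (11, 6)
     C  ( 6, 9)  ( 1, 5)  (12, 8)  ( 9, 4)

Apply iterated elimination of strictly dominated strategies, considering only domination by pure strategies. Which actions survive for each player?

P2 drop Q (P beats it: A:6>5 B:9>7 C:9>5)
P2 drop S (R beats it: A:9>8 B:8>6 C:8>4)
P1 drop B (A beats it: P:10>7 R:10>7)
P1→{A,C} P2→{P,R}

Remaining: P1:{A,C} P2:{P,R}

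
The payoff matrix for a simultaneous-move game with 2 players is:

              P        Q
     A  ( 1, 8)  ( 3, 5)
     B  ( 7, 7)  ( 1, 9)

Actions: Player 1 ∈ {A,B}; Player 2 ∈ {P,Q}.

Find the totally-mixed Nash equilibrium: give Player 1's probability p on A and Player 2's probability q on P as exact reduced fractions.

P1 indiff ⇒ q·1+(1-q)·3 = q·7+(1-q)·1 ⇒ q(-6) = (1-q)(-2) ⇒ q = 1/4
P2 indiff ⇒ p·8+(1-p)·7 = p·5+(1-p)·9 ⇒ p(3) = (1-p)(2) ⇒ p = 2/5

P1 mixes 2/5 on A; P2 mixes 1/4 on P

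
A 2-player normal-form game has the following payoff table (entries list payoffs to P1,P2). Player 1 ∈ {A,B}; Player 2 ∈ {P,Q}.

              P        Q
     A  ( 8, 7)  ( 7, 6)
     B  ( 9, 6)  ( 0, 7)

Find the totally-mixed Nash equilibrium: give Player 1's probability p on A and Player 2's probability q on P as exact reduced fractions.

p=1/2, q=7/8

P1 indiff ⇒ q·8+(1-q)·7 = q·9+(1-q)·0 ⇒ q(-1) = (1-q)(-7) ⇒ q = 7/8
P2 indiff ⇒ p·7+(1-p)·6 = p·6+(1-p)·7 ⇒ p(1) = (1-p)(1) ⇒ p = 1/2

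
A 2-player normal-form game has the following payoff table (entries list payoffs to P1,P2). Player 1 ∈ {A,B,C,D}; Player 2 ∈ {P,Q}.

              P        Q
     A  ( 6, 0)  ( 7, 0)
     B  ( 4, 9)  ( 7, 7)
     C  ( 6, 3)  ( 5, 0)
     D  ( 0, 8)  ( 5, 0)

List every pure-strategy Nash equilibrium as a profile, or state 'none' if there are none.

(A,P): NE
(A,Q): NE
(B,P): not NE [P1→C gives 6>4]
(B,Q): not NE [P2→P gives 9>7]
(C,P): NE
(C,Q): not NE [P1→B gives 7>5; P2→P gives 3>0]
(D,P): not NE [P1→C gives 6>0]
(D,Q): not NE [P1→B gives 7>5; P2→P gives 8>0]

PSNE = {(A,P), (A,Q), (C,P)}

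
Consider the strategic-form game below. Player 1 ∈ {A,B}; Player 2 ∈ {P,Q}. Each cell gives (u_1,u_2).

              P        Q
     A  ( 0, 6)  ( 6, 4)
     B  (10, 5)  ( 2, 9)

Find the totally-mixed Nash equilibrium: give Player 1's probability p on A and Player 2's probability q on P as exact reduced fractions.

P1 mixes 2/3 on A; P2 mixes 2/7 on P

P1 indiff ⇒ q·0+(1-q)·6 = q·10+(1-q)·2 ⇒ q(-10) = (1-q)(-4) ⇒ q = 2/7
P2 indiff ⇒ p·6+(1-p)·5 = p·4+(1-p)·9 ⇒ p(2) = (1-p)(4) ⇒ p = 2/3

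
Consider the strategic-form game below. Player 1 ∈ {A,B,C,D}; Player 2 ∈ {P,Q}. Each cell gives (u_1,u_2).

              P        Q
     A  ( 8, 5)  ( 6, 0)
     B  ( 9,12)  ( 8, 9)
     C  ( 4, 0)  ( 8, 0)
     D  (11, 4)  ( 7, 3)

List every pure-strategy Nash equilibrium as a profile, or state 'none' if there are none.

Nash profiles: (C,Q), (D,P)

(A,P): not NE [P1→D gives 11>8]
(A,Q): not NE [P1→C gives 8>6; P2→P gives 5>0]
(B,P): not NE [P1→D gives 11>9]
(B,Q): not NE [P2→P gives 12>9]
(C,P): not NE [P1→D gives 11>4]
(C,Q): NE
(D,P): NE
(D,Q): not NE [P1→C gives 8>7; P2→P gives 4>3]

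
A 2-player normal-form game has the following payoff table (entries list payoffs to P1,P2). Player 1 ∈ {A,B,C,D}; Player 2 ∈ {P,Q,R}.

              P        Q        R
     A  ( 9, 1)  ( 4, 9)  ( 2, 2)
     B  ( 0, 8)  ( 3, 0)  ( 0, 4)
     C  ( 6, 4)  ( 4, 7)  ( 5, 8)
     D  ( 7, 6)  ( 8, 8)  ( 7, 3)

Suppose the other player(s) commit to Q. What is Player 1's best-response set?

P1 best: {D}

u_1(A vs Q) = 4
u_1(B vs Q) = 3
u_1(C vs Q) = 4
u_1(D vs Q) = 8
max payoff 8 at {D}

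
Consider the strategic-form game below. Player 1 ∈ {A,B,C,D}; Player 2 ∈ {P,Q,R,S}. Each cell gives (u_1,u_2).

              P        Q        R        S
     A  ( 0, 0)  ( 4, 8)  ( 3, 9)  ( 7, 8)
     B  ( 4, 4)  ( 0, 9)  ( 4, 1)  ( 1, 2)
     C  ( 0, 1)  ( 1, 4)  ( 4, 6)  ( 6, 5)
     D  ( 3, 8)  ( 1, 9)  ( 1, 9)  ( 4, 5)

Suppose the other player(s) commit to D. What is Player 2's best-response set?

argmax u_2 = {Q,R}

u_2(P vs D) = 8
u_2(Q vs D) = 9
u_2(R vs D) = 9
u_2(S vs D) = 5
max payoff 9 at {Q,R}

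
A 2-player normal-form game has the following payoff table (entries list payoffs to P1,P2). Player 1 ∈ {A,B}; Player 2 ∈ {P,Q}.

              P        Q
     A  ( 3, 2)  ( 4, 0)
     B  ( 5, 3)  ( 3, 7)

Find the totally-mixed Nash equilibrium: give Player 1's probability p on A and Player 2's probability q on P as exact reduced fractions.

P1 mixes 2/3 on A; P2 mixes 1/3 on P

P1 indiff ⇒ q·3+(1-q)·4 = q·5+(1-q)·3 ⇒ q(-2) = (1-q)(-1) ⇒ q = 1/3
P2 indiff ⇒ p·2+(1-p)·3 = p·0+(1-p)·7 ⇒ p(2) = (1-p)(4) ⇒ p = 2/3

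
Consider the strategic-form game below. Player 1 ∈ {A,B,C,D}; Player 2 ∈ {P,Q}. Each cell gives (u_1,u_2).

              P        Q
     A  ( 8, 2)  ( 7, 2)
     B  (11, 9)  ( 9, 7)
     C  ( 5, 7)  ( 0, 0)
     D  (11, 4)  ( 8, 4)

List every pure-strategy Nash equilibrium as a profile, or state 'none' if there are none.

(A,P): not NE [P1→D gives 11>8]
(A,Q): not NE [P1→B gives 9>7]
(B,P): NE
(B,Q): not NE [P2→P gives 9>7]
(C,P): not NE [P1→D gives 11>5]
(C,Q): not NE [P1→B gives 9>0; P2→P gives 7>0]
(D,P): NE
(D,Q): not NE [P1→B gives 9>8]

PSNE = {(B,P), (D,P)}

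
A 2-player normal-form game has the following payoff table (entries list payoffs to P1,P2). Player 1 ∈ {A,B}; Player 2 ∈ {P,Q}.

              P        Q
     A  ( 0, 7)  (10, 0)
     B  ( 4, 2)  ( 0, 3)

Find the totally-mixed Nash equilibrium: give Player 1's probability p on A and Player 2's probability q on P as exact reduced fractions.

P1 indiff ⇒ q·0+(1-q)·10 = q·4+(1-q)·0 ⇒ q(-4) = (1-q)(-10) ⇒ q = 5/7
P2 indiff ⇒ p·7+(1-p)·2 = p·0+(1-p)·3 ⇒ p(7) = (1-p)(1) ⇒ p = 1/8

P1 mixes 1/8 on A; P2 mixes 5/7 on P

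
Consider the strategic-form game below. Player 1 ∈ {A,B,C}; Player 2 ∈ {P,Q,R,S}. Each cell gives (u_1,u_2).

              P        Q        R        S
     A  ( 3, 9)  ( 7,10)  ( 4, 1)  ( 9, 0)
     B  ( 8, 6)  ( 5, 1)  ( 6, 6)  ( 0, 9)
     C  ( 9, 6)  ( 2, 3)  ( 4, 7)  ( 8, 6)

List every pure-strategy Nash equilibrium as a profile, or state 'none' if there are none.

Nash profiles: (A,Q)

(A,P): not NE [P1→C gives 9>3; P2→Q gives 10>9]
(A,Q): NE
(A,R): not NE [P1→B gives 6>4; P2→Q gives 10>1]
(A,S): not NE [P2→Q gives 10>0]
(B,P): not NE [P1→C gives 9>8; P2→S gives 9>6]
(B,Q): not NE [P1→A gives 7>5; P2→S gives 9>1]
(B,R): not NE [P2→S gives 9>6]
(B,S): not NE [P1→A gives 9>0]
(C,P): not NE [P2→R gives 7>6]
(C,Q): not NE [P1→A gives 7>2; P2→R gives 7>3]
(C,R): not NE [P1→B gives 6>4]
(C,S): not NE [P1→A gives 9>8; P2→R gives 7>6]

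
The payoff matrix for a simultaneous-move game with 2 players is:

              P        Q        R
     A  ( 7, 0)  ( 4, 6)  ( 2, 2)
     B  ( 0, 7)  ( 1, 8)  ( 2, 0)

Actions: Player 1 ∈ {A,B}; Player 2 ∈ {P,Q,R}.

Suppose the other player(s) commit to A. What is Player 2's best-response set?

P2 best: {Q}

u_2(P vs A) = 0
u_2(Q vs A) = 6
u_2(R vs A) = 2
max payoff 6 at {Q}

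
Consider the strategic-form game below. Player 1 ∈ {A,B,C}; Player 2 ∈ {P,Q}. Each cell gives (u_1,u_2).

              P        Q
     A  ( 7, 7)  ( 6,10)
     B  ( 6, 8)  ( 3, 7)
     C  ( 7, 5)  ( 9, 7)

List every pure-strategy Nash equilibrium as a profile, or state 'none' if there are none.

Nash profiles: (C,Q)

(A,P): not NE [P2→Q gives 10>7]
(A,Q): not NE [P1→C gives 9>6]
(B,P): not NE [P1→C gives 7>6]
(B,Q): not NE [P1→C gives 9>3; P2→P gives 8>7]
(C,P): not NE [P2→Q gives 7>5]
(C,Q): NE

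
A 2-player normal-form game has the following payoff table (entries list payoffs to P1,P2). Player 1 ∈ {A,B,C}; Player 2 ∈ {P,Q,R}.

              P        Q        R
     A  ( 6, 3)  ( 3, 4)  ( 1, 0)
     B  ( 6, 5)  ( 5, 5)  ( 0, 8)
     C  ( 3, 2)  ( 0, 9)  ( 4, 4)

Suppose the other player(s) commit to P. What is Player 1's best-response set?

u_1(A vs P) = 6
u_1(B vs P) = 6
u_1(C vs P) = 3
max payoff 6 at {A,B}

BR_1 = {A,B}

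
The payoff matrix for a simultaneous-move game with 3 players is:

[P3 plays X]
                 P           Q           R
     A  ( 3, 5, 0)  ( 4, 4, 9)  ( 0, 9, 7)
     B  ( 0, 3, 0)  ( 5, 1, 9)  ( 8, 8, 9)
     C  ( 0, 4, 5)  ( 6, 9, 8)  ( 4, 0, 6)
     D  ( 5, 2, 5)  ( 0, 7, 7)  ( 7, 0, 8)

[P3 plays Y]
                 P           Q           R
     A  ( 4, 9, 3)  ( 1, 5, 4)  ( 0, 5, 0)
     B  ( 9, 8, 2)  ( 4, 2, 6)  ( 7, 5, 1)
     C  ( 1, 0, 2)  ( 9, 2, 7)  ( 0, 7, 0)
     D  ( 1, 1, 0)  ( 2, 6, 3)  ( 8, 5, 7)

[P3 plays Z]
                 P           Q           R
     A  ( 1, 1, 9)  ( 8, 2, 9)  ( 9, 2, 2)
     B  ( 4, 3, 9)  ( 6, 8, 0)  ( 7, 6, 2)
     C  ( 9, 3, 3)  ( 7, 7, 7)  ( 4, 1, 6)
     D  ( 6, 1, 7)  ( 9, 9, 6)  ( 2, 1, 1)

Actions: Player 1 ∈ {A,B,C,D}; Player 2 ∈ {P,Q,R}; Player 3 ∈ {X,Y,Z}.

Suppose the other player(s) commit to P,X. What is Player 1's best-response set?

u_1(A vs P,X) = 3
u_1(B vs P,X) = 0
u_1(C vs P,X) = 0
u_1(D vs P,X) = 5
max payoff 5 at {D}

argmax u_1 = {D}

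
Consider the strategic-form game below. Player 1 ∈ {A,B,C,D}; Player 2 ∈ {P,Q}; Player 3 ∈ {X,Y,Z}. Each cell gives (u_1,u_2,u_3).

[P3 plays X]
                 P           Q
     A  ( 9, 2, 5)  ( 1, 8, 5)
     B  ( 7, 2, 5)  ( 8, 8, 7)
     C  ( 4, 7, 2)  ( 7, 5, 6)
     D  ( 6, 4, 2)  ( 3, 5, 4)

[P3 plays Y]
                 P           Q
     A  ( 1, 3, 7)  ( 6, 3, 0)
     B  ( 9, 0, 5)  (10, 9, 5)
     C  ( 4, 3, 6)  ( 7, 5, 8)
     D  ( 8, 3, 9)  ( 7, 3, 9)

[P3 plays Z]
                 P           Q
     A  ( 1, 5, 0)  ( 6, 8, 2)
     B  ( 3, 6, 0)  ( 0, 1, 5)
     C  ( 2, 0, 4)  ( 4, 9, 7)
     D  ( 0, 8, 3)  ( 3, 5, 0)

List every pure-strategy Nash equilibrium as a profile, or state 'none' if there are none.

(A,P,X): not NE [P2→Q gives 8>2; P3→Y gives 7>5]
(A,P,Y): not NE [P1→B gives 9>1]
(A,P,Z): not NE [P1→B gives 3>1; P2→Q gives 8>5; P3→Y gives 7>0]
(A,Q,X): not NE [P1→B gives 8>1]
(A,Q,Y): not NE [P1→B gives 10>6; P3→X gives 5>0]
(A,Q,Z): not NE [P3→X gives 5>2]
(B,P,X): not NE [P1→A gives 9>7; P2→Q gives 8>2]
(B,P,Y): not NE [P2→Q gives 9>0]
(B,P,Z): not NE [P3→Y gives 5>0]
(B,Q,X): NE
(B,Q,Y): not NE [P3→X gives 7>5]
(B,Q,Z): not NE [P1→A gives 6>0; P2→P gives 6>1; P3→X gives 7>5]
(C,P,X): not NE [P1→A gives 9>4; P3→Y gives 6>2]
(C,P,Y): not NE [P1→B gives 9>4; P2→Q gives 5>3]
(C,P,Z): not NE [P1→B gives 3>2; P2→Q gives 9>0; P3→Y gives 6>4]
(C,Q,X): not NE [P1→B gives 8>7; P2→P gives 7>5; P3→Y gives 8>6]
(C,Q,Y): not NE [P1→B gives 10>7]
(C,Q,Z): not NE [P1→A gives 6>4; P3→Y gives 8>7]
(D,P,X): not NE [P1→A gives 9>6; P2→Q gives 5>4; P3→Y gives 9>2]
(D,P,Y): not NE [P1→B gives 9>8]
(D,P,Z): not NE [P1→B gives 3>0; P3→Y gives 9>3]
(D,Q,X): not NE [P1→B gives 8>3; P3→Y gives 9>4]
(D,Q,Y): not NE [P1→B gives 10>7]
(D,Q,Z): not NE [P1→A gives 6>3; P2→P gives 8>5; P3→Y gives 9>0]

NE set: (B,Q,X)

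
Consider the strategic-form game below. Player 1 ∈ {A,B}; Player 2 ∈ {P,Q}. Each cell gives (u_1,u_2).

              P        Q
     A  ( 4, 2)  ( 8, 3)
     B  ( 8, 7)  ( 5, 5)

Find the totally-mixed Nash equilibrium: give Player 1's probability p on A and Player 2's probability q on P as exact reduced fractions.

(p,q) = (2/3, 3/7)

P1 indiff ⇒ q·4+(1-q)·8 = q·8+(1-q)·5 ⇒ q(-4) = (1-q)(-3) ⇒ q = 3/7
P2 indiff ⇒ p·2+(1-p)·7 = p·3+(1-p)·5 ⇒ p(-1) = (1-p)(-2) ⇒ p = 2/3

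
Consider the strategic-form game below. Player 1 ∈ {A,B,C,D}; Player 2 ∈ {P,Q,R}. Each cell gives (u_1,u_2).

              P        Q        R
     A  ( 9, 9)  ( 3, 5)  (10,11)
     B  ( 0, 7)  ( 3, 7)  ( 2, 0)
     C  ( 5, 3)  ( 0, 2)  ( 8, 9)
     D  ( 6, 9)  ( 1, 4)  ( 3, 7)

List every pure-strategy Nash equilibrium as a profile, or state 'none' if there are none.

NE set: (A,R), (B,Q)

(A,P): not NE [P2→R gives 11>9]
(A,Q): not NE [P2→R gives 11>5]
(A,R): NE
(B,P): not NE [P1→A gives 9>0]
(B,Q): NE
(B,R): not NE [P1→A gives 10>2; P2→Q gives 7>0]
(C,P): not NE [P1→A gives 9>5; P2→R gives 9>3]
(C,Q): not NE [P1→B gives 3>0; P2→R gives 9>2]
(C,R): not NE [P1→A gives 10>8]
(D,P): not NE [P1→A gives 9>6]
(D,Q): not NE [P1→B gives 3>1; P2→P gives 9>4]
(D,R): not NE [P1→A gives 10>3; P2→P gives 9>7]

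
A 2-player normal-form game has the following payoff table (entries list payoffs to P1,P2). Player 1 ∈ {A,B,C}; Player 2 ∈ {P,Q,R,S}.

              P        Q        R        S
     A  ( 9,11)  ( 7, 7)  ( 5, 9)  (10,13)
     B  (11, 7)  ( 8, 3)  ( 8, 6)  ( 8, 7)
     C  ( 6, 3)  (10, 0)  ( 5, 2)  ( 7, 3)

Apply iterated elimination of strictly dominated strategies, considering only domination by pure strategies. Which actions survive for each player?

P2 drop Q (P beats it: A:11>7 B:7>3 C:3>0)
P1 drop C (B beats it: P:11>6 R:8>5 S:8>7)
P2 drop R (P beats it: A:11>9 B:7>6)
P1→{A,B} P2→{P,S}

Survivors P1:{A,B} P2:{P,S}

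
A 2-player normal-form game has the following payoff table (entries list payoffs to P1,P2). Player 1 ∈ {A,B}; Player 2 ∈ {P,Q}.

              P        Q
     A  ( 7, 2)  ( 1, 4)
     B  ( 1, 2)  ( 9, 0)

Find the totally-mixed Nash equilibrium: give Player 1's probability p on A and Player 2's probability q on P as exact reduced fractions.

P1 mixes 1/2 on A; P2 mixes 4/7 on P

P1 indiff ⇒ q·7+(1-q)·1 = q·1+(1-q)·9 ⇒ q(6) = (1-q)(8) ⇒ q = 4/7
P2 indiff ⇒ p·2+(1-p)·2 = p·4+(1-p)·0 ⇒ p(-2) = (1-p)(-2) ⇒ p = 1/2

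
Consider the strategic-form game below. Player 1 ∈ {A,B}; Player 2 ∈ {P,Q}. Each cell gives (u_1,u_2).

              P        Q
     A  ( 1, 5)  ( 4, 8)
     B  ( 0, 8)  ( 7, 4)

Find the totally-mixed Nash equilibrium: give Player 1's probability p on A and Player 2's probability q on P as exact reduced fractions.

P1 mixes 4/7 on A; P2 mixes 3/4 on P

P1 indiff ⇒ q·1+(1-q)·4 = q·0+(1-q)·7 ⇒ q(1) = (1-q)(3) ⇒ q = 3/4
P2 indiff ⇒ p·5+(1-p)·8 = p·8+(1-p)·4 ⇒ p(-3) = (1-p)(-4) ⇒ p = 4/7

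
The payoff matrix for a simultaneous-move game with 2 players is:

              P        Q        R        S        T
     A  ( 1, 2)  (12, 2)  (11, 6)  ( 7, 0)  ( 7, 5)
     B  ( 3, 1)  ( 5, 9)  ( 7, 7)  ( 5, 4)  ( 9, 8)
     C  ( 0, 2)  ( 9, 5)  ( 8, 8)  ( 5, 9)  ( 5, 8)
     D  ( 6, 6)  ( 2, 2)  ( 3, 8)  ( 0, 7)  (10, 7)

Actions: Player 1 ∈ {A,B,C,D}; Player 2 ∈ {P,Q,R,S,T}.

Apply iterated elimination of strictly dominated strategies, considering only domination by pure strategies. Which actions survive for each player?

P1 drop C (A beats it: P:1>0 Q:12>9 R:11>8 S:7>5 T:7>5)
P2 drop P (R beats it: A:6>2 B:7>1 D:8>6)
P2 drop S (R beats it: A:6>0 B:7>4 D:8>7)
P1→{A,B,D} P2→{Q,R,T}

Remaining: P1:{A,B,D} P2:{Q,R,T}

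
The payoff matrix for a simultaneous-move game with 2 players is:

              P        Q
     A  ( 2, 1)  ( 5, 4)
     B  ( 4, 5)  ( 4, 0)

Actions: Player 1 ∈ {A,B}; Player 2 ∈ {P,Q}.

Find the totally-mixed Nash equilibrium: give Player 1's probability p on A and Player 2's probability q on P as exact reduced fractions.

P1 indiff ⇒ q·2+(1-q)·5 = q·4+(1-q)·4 ⇒ q(-2) = (1-q)(-1) ⇒ q = 1/3
P2 indiff ⇒ p·1+(1-p)·5 = p·4+(1-p)·0 ⇒ p(-3) = (1-p)(-5) ⇒ p = 5/8

(p,q) = (5/8, 1/3)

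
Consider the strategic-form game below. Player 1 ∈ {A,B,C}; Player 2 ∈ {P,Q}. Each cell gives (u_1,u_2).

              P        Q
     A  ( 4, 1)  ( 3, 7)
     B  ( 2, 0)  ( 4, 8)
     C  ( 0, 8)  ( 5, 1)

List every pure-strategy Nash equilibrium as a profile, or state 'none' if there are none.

No pure NE.

(A,P): not NE [P2→Q gives 7>1]
(A,Q): not NE [P1→C gives 5>3]
(B,P): not NE [P1→A gives 4>2; P2→Q gives 8>0]
(B,Q): not NE [P1→C gives 5>4]
(C,P): not NE [P1→A gives 4>0]
(C,Q): not NE [P2→P gives 8>1]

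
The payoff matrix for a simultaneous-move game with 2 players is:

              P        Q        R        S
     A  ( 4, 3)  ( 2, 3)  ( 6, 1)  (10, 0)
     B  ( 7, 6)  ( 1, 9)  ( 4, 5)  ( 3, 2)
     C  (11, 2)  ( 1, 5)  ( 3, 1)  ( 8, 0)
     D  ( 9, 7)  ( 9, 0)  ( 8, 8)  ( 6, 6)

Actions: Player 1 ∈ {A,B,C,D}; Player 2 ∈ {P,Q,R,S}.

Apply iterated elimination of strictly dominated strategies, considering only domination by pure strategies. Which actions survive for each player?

P1 drop B (D beats it: P:9>7 Q:9>1 R:8>4 S:6>3)
P2 drop S (P beats it: A:3>0 C:2>0 D:7>6)
P1 drop A (D beats it: P:9>4 Q:9>2 R:8>6)
P1→{C,D} P2→{P,Q,R}

IESDS → P1:{C,D} P2:{P,Q,R}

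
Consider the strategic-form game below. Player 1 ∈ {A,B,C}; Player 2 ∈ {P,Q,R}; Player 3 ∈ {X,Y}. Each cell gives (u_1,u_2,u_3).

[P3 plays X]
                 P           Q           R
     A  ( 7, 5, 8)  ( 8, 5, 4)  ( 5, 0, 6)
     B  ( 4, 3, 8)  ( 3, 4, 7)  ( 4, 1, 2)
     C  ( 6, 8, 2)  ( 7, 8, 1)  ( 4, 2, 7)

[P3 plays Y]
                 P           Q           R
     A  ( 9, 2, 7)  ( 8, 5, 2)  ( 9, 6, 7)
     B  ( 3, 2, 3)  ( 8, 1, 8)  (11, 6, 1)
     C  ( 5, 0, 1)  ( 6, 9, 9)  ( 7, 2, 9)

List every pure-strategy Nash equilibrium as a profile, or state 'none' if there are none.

Nash profiles: (A,P,X), (A,Q,X)

(A,P,X): NE
(A,P,Y): not NE [P2→R gives 6>2; P3→X gives 8>7]
(A,Q,X): NE
(A,Q,Y): not NE [P2→R gives 6>5; P3→X gives 4>2]
(A,R,X): not NE [P2→Q gives 5>0; P3→Y gives 7>6]
(A,R,Y): not NE [P1→B gives 11>9]
(B,P,X): not NE [P1→A gives 7>4; P2→Q gives 4>3]
(B,P,Y): not NE [P1→A gives 9>3; P2→R gives 6>2; P3→X gives 8>3]
(B,Q,X): not NE [P1→A gives 8>3; P3→Y gives 8>7]
(B,Q,Y): not NE [P2→R gives 6>1]
(B,R,X): not NE [P1→A gives 5>4; P2→Q gives 4>1]
(B,R,Y): not NE [P3→X gives 2>1]
(C,P,X): not NE [P1→A gives 7>6]
(C,P,Y): not NE [P1→A gives 9>5; P2→Q gives 9>0; P3→X gives 2>1]
(C,Q,X): not NE [P1→A gives 8>7; P3→Y gives 9>1]
(C,Q,Y): not NE [P1→B gives 8>6]
(C,R,X): not NE [P1→A gives 5>4; P2→Q gives 8>2; P3→Y gives 9>7]
(C,R,Y): not NE [P1→B gives 11>7; P2→Q gives 9>2]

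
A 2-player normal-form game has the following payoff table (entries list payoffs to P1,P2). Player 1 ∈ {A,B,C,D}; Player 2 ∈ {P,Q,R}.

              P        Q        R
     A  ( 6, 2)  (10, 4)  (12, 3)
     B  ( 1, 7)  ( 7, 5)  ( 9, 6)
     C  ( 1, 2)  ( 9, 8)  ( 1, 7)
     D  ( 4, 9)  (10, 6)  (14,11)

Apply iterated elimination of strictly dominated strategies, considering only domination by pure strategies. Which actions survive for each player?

Remaining: P1:{A,D} P2:{Q,R}

P1 drop B (A beats it: P:6>1 Q:10>7 R:12>9)
P1 drop C (A beats it: P:6>1 Q:10>9 R:12>1)
P2 drop P (R beats it: A:3>2 D:11>9)
P1→{A,D} P2→{Q,R}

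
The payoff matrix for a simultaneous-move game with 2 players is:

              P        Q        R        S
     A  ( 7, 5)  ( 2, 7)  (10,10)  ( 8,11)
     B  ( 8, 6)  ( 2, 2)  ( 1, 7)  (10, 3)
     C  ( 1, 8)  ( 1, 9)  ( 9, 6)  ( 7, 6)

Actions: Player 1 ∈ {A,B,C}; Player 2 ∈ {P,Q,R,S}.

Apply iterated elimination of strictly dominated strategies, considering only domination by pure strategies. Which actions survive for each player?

P1 drop C (A beats it: P:7>1 Q:2>1 R:10>9 S:8>7)
P2 drop P (R beats it: A:10>5 B:7>6)
P2 drop Q (R beats it: A:10>7 B:7>2)
P1→{A,B} P2→{R,S}

Survivors P1:{A,B} P2:{R,S}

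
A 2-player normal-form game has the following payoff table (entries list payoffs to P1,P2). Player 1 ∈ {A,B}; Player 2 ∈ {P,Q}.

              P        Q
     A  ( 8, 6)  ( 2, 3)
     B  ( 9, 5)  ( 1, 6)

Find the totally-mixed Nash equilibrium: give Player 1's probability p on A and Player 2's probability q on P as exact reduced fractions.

P1 indiff ⇒ q·8+(1-q)·2 = q·9+(1-q)·1 ⇒ q(-1) = (1-q)(-1) ⇒ q = 1/2
P2 indiff ⇒ p·6+(1-p)·5 = p·3+(1-p)·6 ⇒ p(3) = (1-p)(1) ⇒ p = 1/4

p=1/4, q=1/2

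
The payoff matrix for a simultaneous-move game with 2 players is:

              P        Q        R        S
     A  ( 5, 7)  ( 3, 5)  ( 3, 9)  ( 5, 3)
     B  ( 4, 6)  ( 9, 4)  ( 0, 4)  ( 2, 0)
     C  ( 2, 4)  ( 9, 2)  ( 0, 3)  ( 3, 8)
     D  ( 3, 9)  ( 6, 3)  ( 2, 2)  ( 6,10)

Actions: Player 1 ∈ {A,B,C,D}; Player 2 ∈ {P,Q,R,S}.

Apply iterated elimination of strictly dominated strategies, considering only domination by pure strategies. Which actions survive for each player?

Remaining: P1:{A,D} P2:{P,R,S}

P2 drop Q (P beats it: A:7>5 B:6>4 C:4>2 D:9>3)
P1 drop B (A beats it: P:5>4 R:3>0 S:5>2)
P1 drop C (A beats it: P:5>2 R:3>0 S:5>3)
P1→{A,D} P2→{P,R,S}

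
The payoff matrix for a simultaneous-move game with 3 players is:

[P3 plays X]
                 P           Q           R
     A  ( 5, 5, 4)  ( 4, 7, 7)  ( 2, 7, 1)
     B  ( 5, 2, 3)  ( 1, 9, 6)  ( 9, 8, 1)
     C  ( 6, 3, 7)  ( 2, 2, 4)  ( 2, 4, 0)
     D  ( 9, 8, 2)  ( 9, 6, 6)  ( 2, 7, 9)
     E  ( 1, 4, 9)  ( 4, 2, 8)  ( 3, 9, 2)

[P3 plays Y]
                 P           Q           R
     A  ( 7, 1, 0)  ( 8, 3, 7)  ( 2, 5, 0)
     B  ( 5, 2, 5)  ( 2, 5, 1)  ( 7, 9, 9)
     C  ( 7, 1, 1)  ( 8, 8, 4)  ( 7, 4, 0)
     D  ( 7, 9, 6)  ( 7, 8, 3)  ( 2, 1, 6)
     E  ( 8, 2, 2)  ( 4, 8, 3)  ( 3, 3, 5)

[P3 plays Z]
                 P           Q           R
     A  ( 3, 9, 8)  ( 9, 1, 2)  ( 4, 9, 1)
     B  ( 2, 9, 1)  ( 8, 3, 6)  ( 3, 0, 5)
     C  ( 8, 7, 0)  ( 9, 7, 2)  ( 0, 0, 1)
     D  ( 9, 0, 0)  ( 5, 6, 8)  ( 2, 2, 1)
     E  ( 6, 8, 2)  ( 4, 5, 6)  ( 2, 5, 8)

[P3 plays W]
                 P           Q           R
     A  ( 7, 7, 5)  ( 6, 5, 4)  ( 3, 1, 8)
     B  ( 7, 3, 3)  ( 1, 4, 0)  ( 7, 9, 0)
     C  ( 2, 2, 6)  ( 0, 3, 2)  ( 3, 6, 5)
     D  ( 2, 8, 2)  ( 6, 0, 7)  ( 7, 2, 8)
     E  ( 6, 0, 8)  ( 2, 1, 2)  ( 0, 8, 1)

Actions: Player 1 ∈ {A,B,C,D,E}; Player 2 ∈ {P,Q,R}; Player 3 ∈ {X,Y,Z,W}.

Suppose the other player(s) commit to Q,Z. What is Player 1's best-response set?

P1 best: {A,C}

u_1(A vs Q,Z) = 9
u_1(B vs Q,Z) = 8
u_1(C vs Q,Z) = 9
u_1(D vs Q,Z) = 5
u_1(E vs Q,Z) = 4
max payoff 9 at {A,C}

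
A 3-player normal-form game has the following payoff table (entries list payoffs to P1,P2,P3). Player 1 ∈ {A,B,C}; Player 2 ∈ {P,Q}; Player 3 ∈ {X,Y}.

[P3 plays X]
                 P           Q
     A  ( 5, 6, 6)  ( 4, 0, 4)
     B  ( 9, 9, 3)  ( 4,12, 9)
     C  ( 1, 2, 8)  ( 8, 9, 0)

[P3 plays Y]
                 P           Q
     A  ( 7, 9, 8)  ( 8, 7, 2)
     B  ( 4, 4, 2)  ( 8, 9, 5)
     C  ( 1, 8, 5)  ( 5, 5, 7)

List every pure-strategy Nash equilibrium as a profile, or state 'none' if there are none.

(A,P,X): not NE [P1→B gives 9>5; P3→Y gives 8>6]
(A,P,Y): NE
(A,Q,X): not NE [P1→C gives 8>4; P2→P gives 6>0]
(A,Q,Y): not NE [P2→P gives 9>7; P3→X gives 4>2]
(B,P,X): not NE [P2→Q gives 12>9]
(B,P,Y): not NE [P1→A gives 7>4; P2→Q gives 9>4; P3→X gives 3>2]
(B,Q,X): not NE [P1→C gives 8>4]
(B,Q,Y): not NE [P3→X gives 9>5]
(C,P,X): not NE [P1→B gives 9>1; P2→Q gives 9>2]
(C,P,Y): not NE [P1→A gives 7>1; P3→X gives 8>5]
(C,Q,X): not NE [P3→Y gives 7>0]
(C,Q,Y): not NE [P1→B gives 8>5; P2→P gives 8>5]

PSNE = {(A,P,Y)}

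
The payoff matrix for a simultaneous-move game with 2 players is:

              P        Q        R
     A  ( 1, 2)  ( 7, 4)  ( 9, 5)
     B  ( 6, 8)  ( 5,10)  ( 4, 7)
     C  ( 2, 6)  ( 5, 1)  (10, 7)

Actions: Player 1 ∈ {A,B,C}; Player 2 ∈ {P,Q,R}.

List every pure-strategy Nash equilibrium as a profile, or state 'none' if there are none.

(A,P): not NE [P1→B gives 6>1; P2→R gives 5>2]
(A,Q): not NE [P2→R gives 5>4]
(A,R): not NE [P1→C gives 10>9]
(B,P): not NE [P2→Q gives 10>8]
(B,Q): not NE [P1→A gives 7>5]
(B,R): not NE [P1→C gives 10>4; P2→Q gives 10>7]
(C,P): not NE [P1→B gives 6>2; P2→R gives 7>6]
(C,Q): not NE [P1→A gives 7>5; P2→R gives 7>1]
(C,R): NE

NE set: (C,R)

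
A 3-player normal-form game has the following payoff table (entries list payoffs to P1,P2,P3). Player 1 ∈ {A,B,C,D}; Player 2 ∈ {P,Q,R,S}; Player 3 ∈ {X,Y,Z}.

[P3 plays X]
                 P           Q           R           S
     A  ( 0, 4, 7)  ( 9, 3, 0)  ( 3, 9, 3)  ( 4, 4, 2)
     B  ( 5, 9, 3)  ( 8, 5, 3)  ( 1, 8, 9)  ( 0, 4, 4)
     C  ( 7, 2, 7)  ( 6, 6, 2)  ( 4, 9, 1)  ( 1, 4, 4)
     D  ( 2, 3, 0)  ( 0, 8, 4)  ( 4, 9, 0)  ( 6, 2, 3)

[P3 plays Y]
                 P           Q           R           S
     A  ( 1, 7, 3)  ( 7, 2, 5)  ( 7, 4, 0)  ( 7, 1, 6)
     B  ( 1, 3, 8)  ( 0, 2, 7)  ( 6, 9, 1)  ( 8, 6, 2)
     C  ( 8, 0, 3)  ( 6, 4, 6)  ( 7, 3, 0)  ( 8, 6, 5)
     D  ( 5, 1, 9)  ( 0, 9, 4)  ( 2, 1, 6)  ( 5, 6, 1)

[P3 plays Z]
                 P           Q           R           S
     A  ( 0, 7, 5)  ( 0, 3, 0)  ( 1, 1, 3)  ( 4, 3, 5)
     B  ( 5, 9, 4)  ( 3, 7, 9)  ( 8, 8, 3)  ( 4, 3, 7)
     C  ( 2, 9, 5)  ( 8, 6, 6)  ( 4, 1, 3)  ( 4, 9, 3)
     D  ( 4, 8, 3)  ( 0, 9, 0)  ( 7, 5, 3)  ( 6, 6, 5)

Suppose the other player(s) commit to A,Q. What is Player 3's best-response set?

argmax u_3 = {Y}

u_3(X vs A,Q) = 0
u_3(Y vs A,Q) = 5
u_3(Z vs A,Q) = 0
max payoff 5 at {Y}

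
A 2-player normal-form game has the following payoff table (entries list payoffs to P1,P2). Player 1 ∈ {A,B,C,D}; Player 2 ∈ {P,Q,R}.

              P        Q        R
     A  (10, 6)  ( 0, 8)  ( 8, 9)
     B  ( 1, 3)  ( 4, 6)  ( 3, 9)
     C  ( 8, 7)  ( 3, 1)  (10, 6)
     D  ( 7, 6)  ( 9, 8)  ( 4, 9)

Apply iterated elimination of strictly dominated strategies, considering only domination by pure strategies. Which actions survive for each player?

Survivors P1:{A,C} P2:{P,R}

P1 drop B (D beats it: P:7>1 Q:9>4 R:4>3)
P2 drop Q (R beats it: A:9>8 C:6>1 D:9>8)
P1 drop D (A beats it: P:10>7 R:8>4)
P1→{A,C} P2→{P,R}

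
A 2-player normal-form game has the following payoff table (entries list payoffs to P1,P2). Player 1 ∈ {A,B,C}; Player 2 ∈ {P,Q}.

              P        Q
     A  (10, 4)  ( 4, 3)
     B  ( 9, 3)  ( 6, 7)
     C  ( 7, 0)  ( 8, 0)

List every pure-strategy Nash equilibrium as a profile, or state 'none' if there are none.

PSNE = {(A,P), (C,Q)}

(A,P): NE
(A,Q): not NE [P1→C gives 8>4; P2→P gives 4>3]
(B,P): not NE [P1→A gives 10>9; P2→Q gives 7>3]
(B,Q): not NE [P1→C gives 8>6]
(C,P): not NE [P1→A gives 10>7]
(C,Q): NE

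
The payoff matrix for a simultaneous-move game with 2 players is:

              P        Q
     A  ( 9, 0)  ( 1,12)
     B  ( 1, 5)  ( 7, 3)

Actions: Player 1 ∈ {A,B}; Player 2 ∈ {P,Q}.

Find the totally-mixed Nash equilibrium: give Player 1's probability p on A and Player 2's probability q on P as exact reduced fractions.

P1 indiff ⇒ q·9+(1-q)·1 = q·1+(1-q)·7 ⇒ q(8) = (1-q)(6) ⇒ q = 3/7
P2 indiff ⇒ p·0+(1-p)·5 = p·12+(1-p)·3 ⇒ p(-12) = (1-p)(-2) ⇒ p = 1/7

P1 mixes 1/7 on A; P2 mixes 3/7 on P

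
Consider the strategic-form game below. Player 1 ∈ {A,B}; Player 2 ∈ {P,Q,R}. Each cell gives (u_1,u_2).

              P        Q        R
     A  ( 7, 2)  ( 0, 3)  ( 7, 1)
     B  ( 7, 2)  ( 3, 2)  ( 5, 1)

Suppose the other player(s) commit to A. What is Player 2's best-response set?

u_2(P vs A) = 2
u_2(Q vs A) = 3
u_2(R vs A) = 1
max payoff 3 at {Q}

BR_2 = {Q}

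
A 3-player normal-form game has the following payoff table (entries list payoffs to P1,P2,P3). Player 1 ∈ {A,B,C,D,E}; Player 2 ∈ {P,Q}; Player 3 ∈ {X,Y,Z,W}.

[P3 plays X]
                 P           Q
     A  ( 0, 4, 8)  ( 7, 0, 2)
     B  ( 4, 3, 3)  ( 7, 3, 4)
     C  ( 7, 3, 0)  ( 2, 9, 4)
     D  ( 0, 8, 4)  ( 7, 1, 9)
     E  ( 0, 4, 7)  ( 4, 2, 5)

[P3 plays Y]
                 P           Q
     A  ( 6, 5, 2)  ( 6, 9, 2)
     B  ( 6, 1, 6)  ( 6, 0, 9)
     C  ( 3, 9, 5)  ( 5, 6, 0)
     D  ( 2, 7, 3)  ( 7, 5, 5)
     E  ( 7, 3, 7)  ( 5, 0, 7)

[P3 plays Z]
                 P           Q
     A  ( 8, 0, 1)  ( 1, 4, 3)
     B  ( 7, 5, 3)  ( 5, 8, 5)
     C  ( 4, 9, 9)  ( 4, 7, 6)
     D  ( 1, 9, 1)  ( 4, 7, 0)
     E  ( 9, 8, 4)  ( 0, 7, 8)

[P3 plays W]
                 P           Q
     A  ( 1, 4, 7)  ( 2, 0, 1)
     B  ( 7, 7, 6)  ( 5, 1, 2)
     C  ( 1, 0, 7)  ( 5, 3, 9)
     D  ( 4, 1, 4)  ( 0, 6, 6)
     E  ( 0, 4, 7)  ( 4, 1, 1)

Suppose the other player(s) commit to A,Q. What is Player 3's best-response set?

BR_3 = {Z}

u_3(X vs A,Q) = 2
u_3(Y vs A,Q) = 2
u_3(Z vs A,Q) = 3
u_3(W vs A,Q) = 1
max payoff 3 at {Z}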